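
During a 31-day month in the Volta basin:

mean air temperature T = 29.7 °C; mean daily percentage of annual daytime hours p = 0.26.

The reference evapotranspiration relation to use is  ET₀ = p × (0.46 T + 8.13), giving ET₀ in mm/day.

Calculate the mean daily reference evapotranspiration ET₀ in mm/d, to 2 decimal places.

ET₀ = 0.26 × (0.46 × 29.7 + 8.13) = 0.26 × 21.792 = 5.6659 mm/d

5.67 mm/d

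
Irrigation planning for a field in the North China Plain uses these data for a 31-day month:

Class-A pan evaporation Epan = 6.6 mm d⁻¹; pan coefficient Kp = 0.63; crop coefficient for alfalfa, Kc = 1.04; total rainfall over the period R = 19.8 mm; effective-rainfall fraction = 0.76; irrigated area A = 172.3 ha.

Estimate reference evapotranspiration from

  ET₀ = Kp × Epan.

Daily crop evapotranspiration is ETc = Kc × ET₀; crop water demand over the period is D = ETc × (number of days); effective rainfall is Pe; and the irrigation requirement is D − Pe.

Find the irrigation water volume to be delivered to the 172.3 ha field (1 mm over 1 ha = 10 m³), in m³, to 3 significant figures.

205000 m³

ET₀ = 0.63 × 6.6 = 4.1580 mm/d
ETc = Kc × ET₀ = 1.04 × 4.1580 = 4.3243 mm/d
Crop demand D = ETc × 31 d = 4.3243 × 31 = 134.053 mm
Pe = 0.76 × 19.8 = 15.048 mm
D − Pe = 134.053 − 15.048 = 119.005 mm
Volume = 119.005 mm × 172.3 ha × 10 = 205045.6 m³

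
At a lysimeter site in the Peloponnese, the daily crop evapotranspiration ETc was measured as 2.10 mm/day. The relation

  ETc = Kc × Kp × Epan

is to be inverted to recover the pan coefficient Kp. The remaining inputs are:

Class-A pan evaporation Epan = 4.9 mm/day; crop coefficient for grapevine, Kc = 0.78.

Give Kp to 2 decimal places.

ETc = Kc × Kp × Epan  ⇒  Kp = ETc / (Kc × Epan)
Kp = 2.10 / (0.78 × 4.9) = 2.10 / 3.822 = 0.5495

0.55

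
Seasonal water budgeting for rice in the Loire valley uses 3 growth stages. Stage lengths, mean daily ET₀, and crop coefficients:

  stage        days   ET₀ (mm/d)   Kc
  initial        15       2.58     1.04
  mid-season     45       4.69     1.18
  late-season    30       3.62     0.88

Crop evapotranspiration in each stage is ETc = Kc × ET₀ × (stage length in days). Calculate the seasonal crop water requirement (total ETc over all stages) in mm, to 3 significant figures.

initial: 1.04 × 2.58 × 15 = 40.25 mm
mid-season: 1.18 × 4.69 × 45 = 249.04 mm
late-season: 0.88 × 3.62 × 30 = 95.57 mm
Seasonal total = 384.86 mm

385 mm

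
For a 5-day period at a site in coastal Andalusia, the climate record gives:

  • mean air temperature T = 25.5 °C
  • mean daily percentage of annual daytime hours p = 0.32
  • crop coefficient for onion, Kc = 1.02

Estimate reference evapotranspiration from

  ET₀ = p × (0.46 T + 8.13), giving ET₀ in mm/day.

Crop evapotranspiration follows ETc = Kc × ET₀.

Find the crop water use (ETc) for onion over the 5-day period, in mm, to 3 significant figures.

ET₀ = 0.32 × (0.46 × 25.5 + 8.13) = 0.32 × 19.860 = 6.3552 mm/d
ETc = Kc × ET₀ = 1.02 × 6.3552 = 6.4823 mm/d
Over 5 days: 6.4823 × 5 = 32.412 mm

32.4 mm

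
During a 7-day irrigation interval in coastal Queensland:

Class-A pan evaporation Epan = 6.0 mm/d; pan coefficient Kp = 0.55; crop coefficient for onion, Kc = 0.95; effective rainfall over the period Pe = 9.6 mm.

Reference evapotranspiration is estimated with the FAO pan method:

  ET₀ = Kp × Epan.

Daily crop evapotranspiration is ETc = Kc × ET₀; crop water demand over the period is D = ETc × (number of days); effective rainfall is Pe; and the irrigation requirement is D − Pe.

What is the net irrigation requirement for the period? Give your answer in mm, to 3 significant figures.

12.3 mm

ET₀ = 0.55 × 6.0 = 3.3000 mm/d
ETc = Kc × ET₀ = 0.95 × 3.3000 = 3.1350 mm/d
Crop demand D = ETc × 7 d = 3.1350 × 7 = 21.945 mm
D − Pe = 21.945 − 9.6 = 12.345 mm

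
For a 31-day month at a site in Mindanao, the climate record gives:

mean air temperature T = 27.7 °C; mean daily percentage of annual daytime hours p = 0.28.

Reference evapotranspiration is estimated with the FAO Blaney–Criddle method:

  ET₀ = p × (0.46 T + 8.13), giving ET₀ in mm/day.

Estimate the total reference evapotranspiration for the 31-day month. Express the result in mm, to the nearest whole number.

ET₀ = 0.28 × (0.46 × 27.7 + 8.13) = 0.28 × 20.872 = 5.8442 mm/d
Monthly total = 5.8442 × 31 = 181.170 mm

181 mm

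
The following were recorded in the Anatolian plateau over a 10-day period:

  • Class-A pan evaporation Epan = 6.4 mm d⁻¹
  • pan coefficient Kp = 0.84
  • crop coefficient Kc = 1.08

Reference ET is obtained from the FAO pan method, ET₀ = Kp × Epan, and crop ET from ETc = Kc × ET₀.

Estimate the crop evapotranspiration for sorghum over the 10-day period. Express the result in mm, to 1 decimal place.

ET₀ = 0.84 × 6.4 = 5.3760 mm/d
ETc = Kc × ET₀ = 1.08 × 5.3760 = 5.8061 mm/d
Over 10 days: 5.8061 × 10 = 58.061 mm

58.1 mm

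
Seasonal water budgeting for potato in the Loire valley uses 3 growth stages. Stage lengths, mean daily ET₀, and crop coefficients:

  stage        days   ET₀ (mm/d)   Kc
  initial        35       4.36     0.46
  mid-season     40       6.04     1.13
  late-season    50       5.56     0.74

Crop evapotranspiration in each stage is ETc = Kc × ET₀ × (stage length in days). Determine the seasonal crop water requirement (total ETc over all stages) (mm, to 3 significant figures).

initial: 0.46 × 4.36 × 35 = 70.20 mm
mid-season: 1.13 × 6.04 × 40 = 273.01 mm
late-season: 0.74 × 5.56 × 50 = 205.72 mm
Seasonal total = 548.93 mm

549 mm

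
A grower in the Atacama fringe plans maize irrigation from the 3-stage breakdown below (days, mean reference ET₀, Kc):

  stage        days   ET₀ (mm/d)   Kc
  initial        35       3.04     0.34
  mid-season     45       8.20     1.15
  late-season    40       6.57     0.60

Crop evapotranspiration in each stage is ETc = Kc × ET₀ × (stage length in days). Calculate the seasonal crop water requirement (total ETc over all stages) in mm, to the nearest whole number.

618 mm

initial: 0.34 × 3.04 × 35 = 36.18 mm
mid-season: 1.15 × 8.20 × 45 = 424.35 mm
late-season: 0.60 × 6.57 × 40 = 157.68 mm
Seasonal total = 618.21 mm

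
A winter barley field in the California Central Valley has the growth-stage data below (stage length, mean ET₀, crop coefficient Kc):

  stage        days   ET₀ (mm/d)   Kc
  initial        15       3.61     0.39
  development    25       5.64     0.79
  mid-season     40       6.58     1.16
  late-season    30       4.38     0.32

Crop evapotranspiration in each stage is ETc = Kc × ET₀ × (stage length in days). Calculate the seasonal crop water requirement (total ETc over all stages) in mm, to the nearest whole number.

initial: 0.39 × 3.61 × 15 = 21.12 mm
development: 0.79 × 5.64 × 25 = 111.39 mm
mid-season: 1.16 × 6.58 × 40 = 305.31 mm
late-season: 0.32 × 4.38 × 30 = 42.05 mm
Seasonal total = 479.87 mm

480 mm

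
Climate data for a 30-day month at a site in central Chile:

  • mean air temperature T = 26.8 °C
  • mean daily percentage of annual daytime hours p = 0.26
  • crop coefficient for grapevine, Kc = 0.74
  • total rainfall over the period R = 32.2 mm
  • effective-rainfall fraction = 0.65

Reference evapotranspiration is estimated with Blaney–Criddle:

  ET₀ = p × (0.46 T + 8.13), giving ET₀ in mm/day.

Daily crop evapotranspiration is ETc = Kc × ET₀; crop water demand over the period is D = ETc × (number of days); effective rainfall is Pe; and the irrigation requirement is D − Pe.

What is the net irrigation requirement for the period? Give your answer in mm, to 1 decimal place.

ET₀ = 0.26 × (0.46 × 26.8 + 8.13) = 0.26 × 20.458 = 5.3191 mm/d
ETc = Kc × ET₀ = 0.74 × 5.3191 = 3.9361 mm/d
Crop demand D = ETc × 30 d = 3.9361 × 30 = 118.083 mm
Pe = 0.65 × 32.2 = 20.930 mm
D − Pe = 118.083 − 20.930 = 97.153 mm

97.2 mm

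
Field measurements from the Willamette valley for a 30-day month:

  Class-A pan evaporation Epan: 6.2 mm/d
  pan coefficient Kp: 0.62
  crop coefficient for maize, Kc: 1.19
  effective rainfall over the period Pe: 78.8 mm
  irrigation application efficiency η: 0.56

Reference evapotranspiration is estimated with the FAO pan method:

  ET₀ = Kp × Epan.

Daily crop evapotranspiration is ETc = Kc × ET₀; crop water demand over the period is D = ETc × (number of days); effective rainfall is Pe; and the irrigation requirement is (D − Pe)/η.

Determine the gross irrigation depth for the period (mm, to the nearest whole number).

104 mm

ET₀ = 0.62 × 6.2 = 3.8440 mm/d
ETc = Kc × ET₀ = 1.19 × 3.8440 = 4.5744 mm/d
Crop demand D = ETc × 30 d = 4.5744 × 30 = 137.232 mm
D − Pe = 137.232 − 78.8 = 58.432 mm
Gross irrigation = 58.432 / 0.56 = 104.343 mm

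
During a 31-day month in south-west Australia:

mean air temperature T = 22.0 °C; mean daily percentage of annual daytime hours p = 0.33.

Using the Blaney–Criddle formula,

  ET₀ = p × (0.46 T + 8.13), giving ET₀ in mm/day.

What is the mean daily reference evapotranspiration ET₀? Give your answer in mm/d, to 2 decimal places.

6.02 mm/d

ET₀ = 0.33 × (0.46 × 22.0 + 8.13) = 0.33 × 18.250 = 6.0225 mm/d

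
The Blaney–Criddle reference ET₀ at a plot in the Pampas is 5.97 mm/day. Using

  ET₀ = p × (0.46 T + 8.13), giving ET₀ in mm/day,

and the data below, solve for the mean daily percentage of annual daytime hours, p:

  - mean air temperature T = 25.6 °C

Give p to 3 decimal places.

0.300

p = ET₀ / (0.46 T + 8.13) = 5.97 / (0.46 × 25.6 + 8.13) = 5.97 / 19.906 = 0.2999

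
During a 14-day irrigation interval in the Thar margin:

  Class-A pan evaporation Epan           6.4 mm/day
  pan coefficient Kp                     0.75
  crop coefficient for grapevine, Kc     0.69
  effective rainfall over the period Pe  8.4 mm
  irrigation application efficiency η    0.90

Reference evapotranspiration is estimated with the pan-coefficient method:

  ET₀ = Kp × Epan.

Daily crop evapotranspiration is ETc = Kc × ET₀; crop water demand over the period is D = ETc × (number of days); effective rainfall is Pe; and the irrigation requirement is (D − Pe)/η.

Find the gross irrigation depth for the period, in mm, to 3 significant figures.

42.2 mm

ET₀ = 0.75 × 6.4 = 4.8000 mm/d
ETc = Kc × ET₀ = 0.69 × 4.8000 = 3.3120 mm/d
Crop demand D = ETc × 14 d = 3.3120 × 14 = 46.368 mm
D − Pe = 46.368 − 8.4 = 37.968 mm
Gross irrigation = 37.968 / 0.90 = 42.187 mm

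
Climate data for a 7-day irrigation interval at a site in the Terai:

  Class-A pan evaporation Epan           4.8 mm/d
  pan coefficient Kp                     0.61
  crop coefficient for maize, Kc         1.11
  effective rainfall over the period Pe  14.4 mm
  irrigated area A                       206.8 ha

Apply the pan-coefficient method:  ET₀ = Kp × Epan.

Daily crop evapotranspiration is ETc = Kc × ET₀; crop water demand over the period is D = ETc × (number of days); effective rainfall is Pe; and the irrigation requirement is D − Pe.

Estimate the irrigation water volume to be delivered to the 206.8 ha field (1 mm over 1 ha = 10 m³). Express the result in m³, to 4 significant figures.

17270 m³

ET₀ = 0.61 × 4.8 = 2.9280 mm/d
ETc = Kc × ET₀ = 1.11 × 2.9280 = 3.2501 mm/d
Crop demand D = ETc × 7 d = 3.2501 × 7 = 22.751 mm
D − Pe = 22.751 − 14.4 = 8.351 mm
Volume = 8.351 mm × 206.8 ha × 10 = 17269.9 m³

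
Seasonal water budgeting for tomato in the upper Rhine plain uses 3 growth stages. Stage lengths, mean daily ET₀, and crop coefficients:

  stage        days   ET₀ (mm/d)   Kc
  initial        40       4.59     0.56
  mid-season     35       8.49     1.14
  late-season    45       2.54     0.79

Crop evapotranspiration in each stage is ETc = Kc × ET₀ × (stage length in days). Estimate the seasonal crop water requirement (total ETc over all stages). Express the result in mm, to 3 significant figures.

initial: 0.56 × 4.59 × 40 = 102.82 mm
mid-season: 1.14 × 8.49 × 35 = 338.75 mm
late-season: 0.79 × 2.54 × 45 = 90.30 mm
Seasonal total = 531.87 mm

532 mm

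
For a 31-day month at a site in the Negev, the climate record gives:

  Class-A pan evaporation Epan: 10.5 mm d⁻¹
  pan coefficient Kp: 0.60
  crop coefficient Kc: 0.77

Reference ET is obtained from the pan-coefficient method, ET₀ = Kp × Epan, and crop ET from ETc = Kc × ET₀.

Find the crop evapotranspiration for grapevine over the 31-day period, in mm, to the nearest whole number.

ET₀ = 0.60 × 10.5 = 6.3000 mm/d
ETc = Kc × ET₀ = 0.77 × 6.3000 = 4.8510 mm/d
Over 31 days: 4.8510 × 31 = 150.381 mm

150 mm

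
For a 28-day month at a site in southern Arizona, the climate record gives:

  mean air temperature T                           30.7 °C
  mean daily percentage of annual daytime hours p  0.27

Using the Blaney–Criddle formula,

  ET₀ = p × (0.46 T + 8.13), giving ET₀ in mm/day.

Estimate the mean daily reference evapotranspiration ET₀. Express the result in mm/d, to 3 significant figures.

6.01 mm/d

ET₀ = 0.27 × (0.46 × 30.7 + 8.13) = 0.27 × 22.252 = 6.0080 mm/d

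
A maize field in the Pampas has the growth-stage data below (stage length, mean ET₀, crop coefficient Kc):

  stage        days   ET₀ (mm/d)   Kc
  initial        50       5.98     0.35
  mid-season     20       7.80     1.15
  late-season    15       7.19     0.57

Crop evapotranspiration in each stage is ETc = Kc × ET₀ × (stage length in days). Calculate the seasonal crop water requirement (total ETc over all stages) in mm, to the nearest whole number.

initial: 0.35 × 5.98 × 50 = 104.65 mm
mid-season: 1.15 × 7.80 × 20 = 179.40 mm
late-season: 0.57 × 7.19 × 15 = 61.47 mm
Seasonal total = 345.52 mm

346 mm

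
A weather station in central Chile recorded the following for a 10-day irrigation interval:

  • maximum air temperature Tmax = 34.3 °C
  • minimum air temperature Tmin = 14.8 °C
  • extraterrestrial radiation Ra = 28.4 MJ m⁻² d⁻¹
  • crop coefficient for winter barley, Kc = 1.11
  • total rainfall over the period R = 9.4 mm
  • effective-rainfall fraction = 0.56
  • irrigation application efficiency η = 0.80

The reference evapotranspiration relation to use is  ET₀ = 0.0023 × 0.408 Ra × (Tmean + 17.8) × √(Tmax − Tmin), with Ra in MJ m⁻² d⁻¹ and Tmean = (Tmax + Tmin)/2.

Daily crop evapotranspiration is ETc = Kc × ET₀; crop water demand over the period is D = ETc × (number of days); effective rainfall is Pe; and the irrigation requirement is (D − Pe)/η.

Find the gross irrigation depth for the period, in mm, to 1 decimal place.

Tmean = (34.3 + 14.8)/2 = 24.55 °C
0.408 Ra = 0.408 × 28.4 = 11.5872 mm/d equivalent
ET₀ = 0.0023 × 11.5872 × (24.55 + 17.8) × √19.5 = 0.0023 × 11.5872 × 42.35 × 4.4159 = 4.9840 mm/d
ETc = Kc × ET₀ = 1.11 × 4.9840 = 5.5322 mm/d
Crop demand D = ETc × 10 d = 5.5322 × 10 = 55.322 mm
Pe = 0.56 × 9.4 = 5.264 mm
D − Pe = 55.322 − 5.264 = 50.058 mm
Gross irrigation = 50.058 / 0.80 = 62.573 mm

62.6 mm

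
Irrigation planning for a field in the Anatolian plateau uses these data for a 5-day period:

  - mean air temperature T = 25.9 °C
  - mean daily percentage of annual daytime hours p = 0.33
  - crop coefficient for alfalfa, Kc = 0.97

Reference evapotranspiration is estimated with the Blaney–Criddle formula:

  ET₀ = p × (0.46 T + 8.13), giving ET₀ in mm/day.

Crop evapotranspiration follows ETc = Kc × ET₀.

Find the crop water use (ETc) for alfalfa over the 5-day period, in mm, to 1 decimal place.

32.1 mm

ET₀ = 0.33 × (0.46 × 25.9 + 8.13) = 0.33 × 20.044 = 6.6145 mm/d
ETc = Kc × ET₀ = 0.97 × 6.6145 = 6.4161 mm/d
Over 5 days: 6.4161 × 5 = 32.081 mm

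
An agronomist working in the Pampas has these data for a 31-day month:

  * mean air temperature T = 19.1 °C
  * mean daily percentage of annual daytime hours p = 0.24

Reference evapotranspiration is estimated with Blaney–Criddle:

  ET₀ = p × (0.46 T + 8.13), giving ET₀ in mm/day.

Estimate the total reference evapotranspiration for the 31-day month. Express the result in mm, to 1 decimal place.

125.9 mm

ET₀ = 0.24 × (0.46 × 19.1 + 8.13) = 0.24 × 16.916 = 4.0598 mm/d
Monthly total = 4.0598 × 31 = 125.854 mm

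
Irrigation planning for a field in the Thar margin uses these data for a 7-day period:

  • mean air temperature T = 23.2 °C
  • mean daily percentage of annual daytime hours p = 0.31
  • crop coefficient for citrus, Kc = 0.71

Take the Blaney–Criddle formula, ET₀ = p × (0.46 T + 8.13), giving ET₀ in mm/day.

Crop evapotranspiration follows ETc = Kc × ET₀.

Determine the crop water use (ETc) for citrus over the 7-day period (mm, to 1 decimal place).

ET₀ = 0.31 × (0.46 × 23.2 + 8.13) = 0.31 × 18.802 = 5.8286 mm/d
ETc = Kc × ET₀ = 0.71 × 5.8286 = 4.1383 mm/d
Over 7 days: 4.1383 × 7 = 28.968 mm

29.0 mm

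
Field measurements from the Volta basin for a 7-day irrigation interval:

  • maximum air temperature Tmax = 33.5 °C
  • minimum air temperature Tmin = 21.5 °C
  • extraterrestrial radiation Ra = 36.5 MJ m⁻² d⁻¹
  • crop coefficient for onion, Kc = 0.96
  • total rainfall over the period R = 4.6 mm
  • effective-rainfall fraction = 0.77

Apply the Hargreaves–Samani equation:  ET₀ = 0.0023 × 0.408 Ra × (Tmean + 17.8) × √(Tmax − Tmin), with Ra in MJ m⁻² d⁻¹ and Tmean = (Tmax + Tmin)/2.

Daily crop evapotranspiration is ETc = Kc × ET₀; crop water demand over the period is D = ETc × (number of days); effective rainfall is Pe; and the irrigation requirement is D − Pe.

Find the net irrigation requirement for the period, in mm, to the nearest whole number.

33 mm

Tmean = (33.5 + 21.5)/2 = 27.50 °C
0.408 Ra = 0.408 × 36.5 = 14.8920 mm/d equivalent
ET₀ = 0.0023 × 14.8920 × (27.50 + 17.8) × √12.0 = 0.0023 × 14.8920 × 45.30 × 3.4641 = 5.3749 mm/d
ETc = Kc × ET₀ = 0.96 × 5.3749 = 5.1599 mm/d
Crop demand D = ETc × 7 d = 5.1599 × 7 = 36.119 mm
Pe = 0.77 × 4.6 = 3.542 mm
D − Pe = 36.119 − 3.542 = 32.577 mm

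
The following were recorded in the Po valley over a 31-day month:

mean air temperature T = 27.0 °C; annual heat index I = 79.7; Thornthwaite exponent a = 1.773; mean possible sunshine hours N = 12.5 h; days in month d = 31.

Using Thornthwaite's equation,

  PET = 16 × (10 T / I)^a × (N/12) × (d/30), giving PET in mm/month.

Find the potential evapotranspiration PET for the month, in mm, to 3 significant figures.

10T/I = 10 × 27.0 / 79.7 = 3.3877
(10T/I)^a = 3.3877^1.773 = 8.7000
Uncorrected PET = 16 × 8.7000 = 139.200 mm
Correction = (N/12)(d/30) = (12.5/12)(31/30) = 1.0764
PET = 139.200 × 1.0764 = 149.835 mm/month

150 mm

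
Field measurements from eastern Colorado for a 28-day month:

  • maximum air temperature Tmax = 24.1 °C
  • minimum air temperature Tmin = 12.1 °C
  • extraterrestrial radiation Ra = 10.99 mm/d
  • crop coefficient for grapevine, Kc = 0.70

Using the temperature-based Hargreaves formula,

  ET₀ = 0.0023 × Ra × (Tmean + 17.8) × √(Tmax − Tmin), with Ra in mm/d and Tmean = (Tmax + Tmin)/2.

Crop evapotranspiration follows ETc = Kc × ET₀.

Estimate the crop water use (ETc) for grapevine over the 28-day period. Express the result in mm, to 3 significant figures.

61.6 mm

Tmean = (24.1 + 12.1)/2 = 18.10 °C
ET₀ = 0.0023 × 10.99 × (18.10 + 17.8) × √12.0 = 0.0023 × 10.99 × 35.90 × 3.4641 = 3.1435 mm/d
ETc = Kc × ET₀ = 0.70 × 3.1435 = 2.2005 mm/d
Over 28 days: 2.2005 × 28 = 61.614 mm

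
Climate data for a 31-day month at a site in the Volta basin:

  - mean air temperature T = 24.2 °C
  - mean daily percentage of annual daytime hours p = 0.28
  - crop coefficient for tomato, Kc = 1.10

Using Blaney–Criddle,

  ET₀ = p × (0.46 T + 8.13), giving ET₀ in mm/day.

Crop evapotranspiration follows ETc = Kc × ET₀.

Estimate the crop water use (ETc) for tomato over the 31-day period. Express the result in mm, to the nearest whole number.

184 mm

ET₀ = 0.28 × (0.46 × 24.2 + 8.13) = 0.28 × 19.262 = 5.3934 mm/d
ETc = Kc × ET₀ = 1.10 × 5.3934 = 5.9327 mm/d
Over 31 days: 5.9327 × 31 = 183.914 mm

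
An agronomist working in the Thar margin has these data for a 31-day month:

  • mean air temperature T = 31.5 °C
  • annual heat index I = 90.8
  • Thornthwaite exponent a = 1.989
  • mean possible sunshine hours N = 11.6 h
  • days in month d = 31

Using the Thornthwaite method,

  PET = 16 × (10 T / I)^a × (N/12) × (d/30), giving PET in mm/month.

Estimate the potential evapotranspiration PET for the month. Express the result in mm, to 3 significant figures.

10T/I = 10 × 31.5 / 90.8 = 3.4692
(10T/I)^a = 3.4692^1.989 = 11.8718
Uncorrected PET = 16 × 11.8718 = 189.949 mm
Correction = (N/12)(d/30) = (11.6/12)(31/30) = 0.9989
PET = 189.949 × 0.9989 = 189.740 mm/month

190 mm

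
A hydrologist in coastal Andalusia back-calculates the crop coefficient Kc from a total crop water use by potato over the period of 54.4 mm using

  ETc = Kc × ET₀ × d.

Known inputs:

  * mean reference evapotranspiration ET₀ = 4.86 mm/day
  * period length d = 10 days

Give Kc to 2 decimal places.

1.12

ETc = Kc × ET₀ × d  ⇒  Kc = ETc / (ET₀ × d)
Kc = 54.4 / (4.86 × 10) = 54.4 / 48.60 = 1.1193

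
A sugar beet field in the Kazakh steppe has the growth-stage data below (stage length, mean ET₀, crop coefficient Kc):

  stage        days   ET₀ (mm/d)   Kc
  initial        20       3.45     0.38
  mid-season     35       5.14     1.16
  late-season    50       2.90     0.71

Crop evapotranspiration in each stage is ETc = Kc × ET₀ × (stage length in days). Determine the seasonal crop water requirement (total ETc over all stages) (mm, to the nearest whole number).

338 mm

initial: 0.38 × 3.45 × 20 = 26.22 mm
mid-season: 1.16 × 5.14 × 35 = 208.68 mm
late-season: 0.71 × 2.90 × 50 = 102.95 mm
Seasonal total = 337.85 mm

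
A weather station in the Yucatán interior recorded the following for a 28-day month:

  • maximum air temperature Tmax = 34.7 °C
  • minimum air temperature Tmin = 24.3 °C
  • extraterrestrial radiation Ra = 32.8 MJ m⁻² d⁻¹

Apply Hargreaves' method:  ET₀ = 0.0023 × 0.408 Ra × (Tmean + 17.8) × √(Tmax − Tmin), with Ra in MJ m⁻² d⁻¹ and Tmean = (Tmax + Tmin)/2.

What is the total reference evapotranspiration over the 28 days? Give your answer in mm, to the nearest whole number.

131 mm

Tmean = (34.7 + 24.3)/2 = 29.50 °C
0.408 Ra = 0.408 × 32.8 = 13.3824 mm/d equivalent
ET₀ = 0.0023 × 13.3824 × (29.50 + 17.8) × √10.4 = 0.0023 × 13.3824 × 47.30 × 3.2249 = 4.6950 mm/d
Over 28 days: 4.6950 × 28 = 131.460 mm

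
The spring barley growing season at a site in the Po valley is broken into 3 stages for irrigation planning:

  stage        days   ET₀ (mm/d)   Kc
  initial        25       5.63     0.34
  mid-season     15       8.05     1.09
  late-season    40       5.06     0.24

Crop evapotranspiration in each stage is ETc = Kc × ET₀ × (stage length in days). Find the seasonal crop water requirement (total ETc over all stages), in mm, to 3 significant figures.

initial: 0.34 × 5.63 × 25 = 47.86 mm
mid-season: 1.09 × 8.05 × 15 = 131.62 mm
late-season: 0.24 × 5.06 × 40 = 48.58 mm
Seasonal total = 228.06 mm

228 mm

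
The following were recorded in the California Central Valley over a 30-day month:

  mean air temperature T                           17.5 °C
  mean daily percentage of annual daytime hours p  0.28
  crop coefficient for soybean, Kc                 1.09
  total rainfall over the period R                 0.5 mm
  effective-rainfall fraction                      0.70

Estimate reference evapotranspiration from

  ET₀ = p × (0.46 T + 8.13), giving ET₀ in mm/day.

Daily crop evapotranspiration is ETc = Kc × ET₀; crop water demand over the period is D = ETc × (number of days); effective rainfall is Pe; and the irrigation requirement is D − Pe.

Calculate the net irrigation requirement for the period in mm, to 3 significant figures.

ET₀ = 0.28 × (0.46 × 17.5 + 8.13) = 0.28 × 16.180 = 4.5304 mm/d
ETc = Kc × ET₀ = 1.09 × 4.5304 = 4.9381 mm/d
Crop demand D = ETc × 30 d = 4.9381 × 30 = 148.143 mm
Pe = 0.70 × 0.5 = 0.350 mm
D − Pe = 148.143 − 0.350 = 147.793 mm

148 mm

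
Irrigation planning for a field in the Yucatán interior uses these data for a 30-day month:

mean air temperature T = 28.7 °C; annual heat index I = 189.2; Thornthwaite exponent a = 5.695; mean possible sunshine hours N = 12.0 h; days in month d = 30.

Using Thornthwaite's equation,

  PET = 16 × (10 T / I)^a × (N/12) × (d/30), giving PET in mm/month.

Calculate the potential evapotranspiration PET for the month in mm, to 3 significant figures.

10T/I = 10 × 28.7 / 189.2 = 1.5169
(10T/I)^a = 1.5169^5.695 = 10.7288
Uncorrected PET = 16 × 10.7288 = 171.661 mm
Correction = (N/12)(d/30) = (12.0/12)(30/30) = 1.0000
PET = 171.661 × 1.0000 = 171.661 mm/month

172 mm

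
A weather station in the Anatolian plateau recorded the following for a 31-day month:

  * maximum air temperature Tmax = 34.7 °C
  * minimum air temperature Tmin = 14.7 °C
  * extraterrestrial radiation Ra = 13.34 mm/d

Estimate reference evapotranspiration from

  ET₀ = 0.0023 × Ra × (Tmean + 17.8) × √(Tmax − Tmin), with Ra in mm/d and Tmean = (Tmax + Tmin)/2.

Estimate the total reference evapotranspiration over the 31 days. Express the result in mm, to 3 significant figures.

Tmean = (34.7 + 14.7)/2 = 24.70 °C
ET₀ = 0.0023 × 13.34 × (24.70 + 17.8) × √20.0 = 0.0023 × 13.34 × 42.50 × 4.4721 = 5.8316 mm/d
Over 31 days: 5.8316 × 31 = 180.780 mm

181 mm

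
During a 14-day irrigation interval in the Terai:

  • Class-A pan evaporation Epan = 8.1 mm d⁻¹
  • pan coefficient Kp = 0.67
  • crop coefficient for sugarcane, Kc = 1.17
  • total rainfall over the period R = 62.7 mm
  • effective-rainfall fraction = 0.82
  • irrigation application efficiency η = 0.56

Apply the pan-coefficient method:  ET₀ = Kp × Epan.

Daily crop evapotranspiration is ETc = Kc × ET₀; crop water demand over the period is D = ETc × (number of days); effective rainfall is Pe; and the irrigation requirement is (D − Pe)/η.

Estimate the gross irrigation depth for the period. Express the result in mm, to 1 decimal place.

66.9 mm

ET₀ = 0.67 × 8.1 = 5.4270 mm/d
ETc = Kc × ET₀ = 1.17 × 5.4270 = 6.3496 mm/d
Crop demand D = ETc × 14 d = 6.3496 × 14 = 88.894 mm
Pe = 0.82 × 62.7 = 51.414 mm
D − Pe = 88.894 − 51.414 = 37.480 mm
Gross irrigation = 37.480 / 0.56 = 66.929 mm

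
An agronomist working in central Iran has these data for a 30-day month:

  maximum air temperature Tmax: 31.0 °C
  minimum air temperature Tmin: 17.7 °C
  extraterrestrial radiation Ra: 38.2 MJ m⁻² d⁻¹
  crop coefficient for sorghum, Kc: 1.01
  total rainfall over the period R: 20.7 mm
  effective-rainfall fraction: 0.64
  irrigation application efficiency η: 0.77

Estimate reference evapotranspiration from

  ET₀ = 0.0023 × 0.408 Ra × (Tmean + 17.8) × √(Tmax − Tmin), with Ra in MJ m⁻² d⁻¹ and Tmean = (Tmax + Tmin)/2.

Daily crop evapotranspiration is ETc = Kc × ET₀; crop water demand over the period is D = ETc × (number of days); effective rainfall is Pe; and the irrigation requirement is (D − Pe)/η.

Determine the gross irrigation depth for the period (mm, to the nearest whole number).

Tmean = (31.0 + 17.7)/2 = 24.35 °C
0.408 Ra = 0.408 × 38.2 = 15.5856 mm/d equivalent
ET₀ = 0.0023 × 15.5856 × (24.35 + 17.8) × √13.3 = 0.0023 × 15.5856 × 42.15 × 3.6469 = 5.5103 mm/d
ETc = Kc × ET₀ = 1.01 × 5.5103 = 5.5654 mm/d
Crop demand D = ETc × 30 d = 5.5654 × 30 = 166.962 mm
Pe = 0.64 × 20.7 = 13.248 mm
D − Pe = 166.962 − 13.248 = 153.714 mm
Gross irrigation = 153.714 / 0.77 = 199.629 mm

200 mm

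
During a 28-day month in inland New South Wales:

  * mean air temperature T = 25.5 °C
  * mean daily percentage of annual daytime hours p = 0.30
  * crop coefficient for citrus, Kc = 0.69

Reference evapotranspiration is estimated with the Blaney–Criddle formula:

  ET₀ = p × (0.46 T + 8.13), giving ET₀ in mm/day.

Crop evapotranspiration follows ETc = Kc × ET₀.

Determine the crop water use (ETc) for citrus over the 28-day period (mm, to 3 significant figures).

115 mm

ET₀ = 0.30 × (0.46 × 25.5 + 8.13) = 0.30 × 19.860 = 5.9580 mm/d
ETc = Kc × ET₀ = 0.69 × 5.9580 = 4.1110 mm/d
Over 28 days: 4.1110 × 28 = 115.108 mm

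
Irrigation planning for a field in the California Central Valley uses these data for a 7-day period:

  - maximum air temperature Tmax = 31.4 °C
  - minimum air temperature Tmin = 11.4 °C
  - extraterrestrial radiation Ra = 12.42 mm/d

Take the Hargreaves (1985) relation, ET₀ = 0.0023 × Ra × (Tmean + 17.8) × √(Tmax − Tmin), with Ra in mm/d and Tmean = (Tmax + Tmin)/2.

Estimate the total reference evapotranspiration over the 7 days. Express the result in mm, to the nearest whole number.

Tmean = (31.4 + 11.4)/2 = 21.40 °C
ET₀ = 0.0023 × 12.42 × (21.40 + 17.8) × √20.0 = 0.0023 × 12.42 × 39.20 × 4.4721 = 5.0078 mm/d
Over 7 days: 5.0078 × 7 = 35.055 mm

35 mm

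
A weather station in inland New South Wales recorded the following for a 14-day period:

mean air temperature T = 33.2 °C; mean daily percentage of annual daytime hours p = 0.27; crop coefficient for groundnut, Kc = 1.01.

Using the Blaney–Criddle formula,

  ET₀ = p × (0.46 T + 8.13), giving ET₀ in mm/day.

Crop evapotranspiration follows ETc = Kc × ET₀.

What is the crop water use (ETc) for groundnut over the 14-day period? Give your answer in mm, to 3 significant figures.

89.3 mm

ET₀ = 0.27 × (0.46 × 33.2 + 8.13) = 0.27 × 23.402 = 6.3185 mm/d
ETc = Kc × ET₀ = 1.01 × 6.3185 = 6.3817 mm/d
Over 14 days: 6.3817 × 14 = 89.344 mm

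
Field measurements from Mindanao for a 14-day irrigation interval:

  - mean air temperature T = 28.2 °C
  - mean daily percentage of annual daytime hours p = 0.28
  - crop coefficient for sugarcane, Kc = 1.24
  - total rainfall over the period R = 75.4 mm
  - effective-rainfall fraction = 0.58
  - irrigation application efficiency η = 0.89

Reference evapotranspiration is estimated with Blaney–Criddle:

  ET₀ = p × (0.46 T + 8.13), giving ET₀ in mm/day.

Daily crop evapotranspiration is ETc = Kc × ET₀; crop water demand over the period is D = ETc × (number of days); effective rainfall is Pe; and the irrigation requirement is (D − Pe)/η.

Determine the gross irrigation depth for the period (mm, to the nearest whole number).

66 mm

ET₀ = 0.28 × (0.46 × 28.2 + 8.13) = 0.28 × 21.102 = 5.9086 mm/d
ETc = Kc × ET₀ = 1.24 × 5.9086 = 7.3267 mm/d
Crop demand D = ETc × 14 d = 7.3267 × 14 = 102.574 mm
Pe = 0.58 × 75.4 = 43.732 mm
D − Pe = 102.574 − 43.732 = 58.842 mm
Gross irrigation = 58.842 / 0.89 = 66.115 mm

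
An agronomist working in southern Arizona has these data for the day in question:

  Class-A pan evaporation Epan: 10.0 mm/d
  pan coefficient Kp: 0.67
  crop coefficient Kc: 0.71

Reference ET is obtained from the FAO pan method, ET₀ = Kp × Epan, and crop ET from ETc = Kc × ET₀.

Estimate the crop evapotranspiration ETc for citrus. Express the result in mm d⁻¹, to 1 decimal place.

ET₀ = 0.67 × 10.0 = 6.7000 mm/d
ETc = Kc × ET₀ = 0.71 × 6.7000 = 4.7570 mm/d

4.8 mm d⁻¹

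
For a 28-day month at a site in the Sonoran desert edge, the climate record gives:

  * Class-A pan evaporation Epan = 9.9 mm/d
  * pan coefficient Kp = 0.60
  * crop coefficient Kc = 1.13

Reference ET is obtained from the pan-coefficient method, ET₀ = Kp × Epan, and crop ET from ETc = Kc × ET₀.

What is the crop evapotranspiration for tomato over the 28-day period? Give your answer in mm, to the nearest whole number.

ET₀ = 0.60 × 9.9 = 5.9400 mm/d
ETc = Kc × ET₀ = 1.13 × 5.9400 = 6.7122 mm/d
Over 28 days: 6.7122 × 28 = 187.942 mm

188 mm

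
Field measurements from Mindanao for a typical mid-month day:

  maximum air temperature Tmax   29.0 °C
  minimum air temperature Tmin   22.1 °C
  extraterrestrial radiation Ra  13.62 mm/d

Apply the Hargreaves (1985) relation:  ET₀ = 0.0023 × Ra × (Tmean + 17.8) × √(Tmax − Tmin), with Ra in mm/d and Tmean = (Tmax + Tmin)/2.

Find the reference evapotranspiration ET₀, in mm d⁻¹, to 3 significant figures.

3.57 mm d⁻¹

Tmean = (29.0 + 22.1)/2 = 25.55 °C
ET₀ = 0.0023 × 13.62 × (25.55 + 17.8) × √6.9 = 0.0023 × 13.62 × 43.35 × 2.6268 = 3.5671 mm/d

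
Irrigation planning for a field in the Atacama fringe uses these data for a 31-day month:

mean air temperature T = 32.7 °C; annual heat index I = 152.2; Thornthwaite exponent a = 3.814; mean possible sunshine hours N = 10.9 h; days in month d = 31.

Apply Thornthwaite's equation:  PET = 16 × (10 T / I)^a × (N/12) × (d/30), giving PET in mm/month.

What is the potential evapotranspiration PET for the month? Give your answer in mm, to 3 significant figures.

10T/I = 10 × 32.7 / 152.2 = 2.1485
(10T/I)^a = 2.1485^3.814 = 18.4827
Uncorrected PET = 16 × 18.4827 = 295.723 mm
Correction = (N/12)(d/30) = (10.9/12)(31/30) = 0.9386
PET = 295.723 × 0.9386 = 277.566 mm/month

278 mm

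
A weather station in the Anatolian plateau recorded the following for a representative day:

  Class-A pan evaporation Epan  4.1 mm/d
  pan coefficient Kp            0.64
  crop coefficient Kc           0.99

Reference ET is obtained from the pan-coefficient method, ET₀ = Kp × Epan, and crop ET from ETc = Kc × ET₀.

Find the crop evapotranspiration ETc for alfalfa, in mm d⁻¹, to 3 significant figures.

2.60 mm d⁻¹

ET₀ = 0.64 × 4.1 = 2.6240 mm/d
ETc = Kc × ET₀ = 0.99 × 2.6240 = 2.5978 mm/d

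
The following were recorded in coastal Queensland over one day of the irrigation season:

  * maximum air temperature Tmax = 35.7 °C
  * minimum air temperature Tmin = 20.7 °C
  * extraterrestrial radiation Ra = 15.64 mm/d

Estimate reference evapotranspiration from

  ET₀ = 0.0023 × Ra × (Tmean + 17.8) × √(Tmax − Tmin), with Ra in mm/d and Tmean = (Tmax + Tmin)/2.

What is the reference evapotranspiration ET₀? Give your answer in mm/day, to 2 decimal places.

Tmean = (35.7 + 20.7)/2 = 28.20 °C
ET₀ = 0.0023 × 15.64 × (28.20 + 17.8) × √15.0 = 0.0023 × 15.64 × 46.00 × 3.8730 = 6.4087 mm/d

6.41 mm/day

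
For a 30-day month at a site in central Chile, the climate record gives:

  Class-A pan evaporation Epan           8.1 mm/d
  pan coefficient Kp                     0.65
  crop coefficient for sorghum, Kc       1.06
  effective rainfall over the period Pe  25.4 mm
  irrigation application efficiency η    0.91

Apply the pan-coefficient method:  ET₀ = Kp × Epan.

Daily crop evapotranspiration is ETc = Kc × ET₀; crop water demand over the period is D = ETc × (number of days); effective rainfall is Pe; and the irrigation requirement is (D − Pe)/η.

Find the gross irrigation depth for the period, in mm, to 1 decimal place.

ET₀ = 0.65 × 8.1 = 5.2650 mm/d
ETc = Kc × ET₀ = 1.06 × 5.2650 = 5.5809 mm/d
Crop demand D = ETc × 30 d = 5.5809 × 30 = 167.427 mm
D − Pe = 167.427 − 25.4 = 142.027 mm
Gross irrigation = 142.027 / 0.91 = 156.074 mm

156.1 mm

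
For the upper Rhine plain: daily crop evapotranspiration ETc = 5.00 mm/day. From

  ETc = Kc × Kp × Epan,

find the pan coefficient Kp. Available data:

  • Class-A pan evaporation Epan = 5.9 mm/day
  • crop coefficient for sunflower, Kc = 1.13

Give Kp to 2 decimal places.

ETc = Kc × Kp × Epan  ⇒  Kp = ETc / (Kc × Epan)
Kp = 5.00 / (1.13 × 5.9) = 5.00 / 6.667 = 0.7500

0.75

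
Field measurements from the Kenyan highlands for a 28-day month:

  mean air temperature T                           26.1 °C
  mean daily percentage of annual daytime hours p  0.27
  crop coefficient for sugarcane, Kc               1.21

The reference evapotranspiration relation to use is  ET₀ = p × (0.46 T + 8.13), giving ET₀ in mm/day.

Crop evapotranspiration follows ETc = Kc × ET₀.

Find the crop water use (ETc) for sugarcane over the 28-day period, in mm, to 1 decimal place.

ET₀ = 0.27 × (0.46 × 26.1 + 8.13) = 0.27 × 20.136 = 5.4367 mm/d
ETc = Kc × ET₀ = 1.21 × 5.4367 = 6.5784 mm/d
Over 28 days: 6.5784 × 28 = 184.195 mm

184.2 mm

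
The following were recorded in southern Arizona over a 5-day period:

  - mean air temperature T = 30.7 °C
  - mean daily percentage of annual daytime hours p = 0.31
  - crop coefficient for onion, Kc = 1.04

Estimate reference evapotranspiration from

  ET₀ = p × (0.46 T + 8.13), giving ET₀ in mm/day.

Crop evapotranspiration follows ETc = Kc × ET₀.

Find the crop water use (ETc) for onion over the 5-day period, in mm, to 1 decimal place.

ET₀ = 0.31 × (0.46 × 30.7 + 8.13) = 0.31 × 22.252 = 6.8981 mm/d
ETc = Kc × ET₀ = 1.04 × 6.8981 = 7.1740 mm/d
Over 5 days: 7.1740 × 5 = 35.870 mm

35.9 mm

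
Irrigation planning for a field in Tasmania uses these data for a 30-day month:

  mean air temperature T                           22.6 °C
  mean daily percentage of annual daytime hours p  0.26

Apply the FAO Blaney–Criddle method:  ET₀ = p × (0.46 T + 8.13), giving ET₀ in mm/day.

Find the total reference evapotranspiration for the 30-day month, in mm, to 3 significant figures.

ET₀ = 0.26 × (0.46 × 22.6 + 8.13) = 0.26 × 18.526 = 4.8168 mm/d
Monthly total = 4.8168 × 30 = 144.504 mm

145 mm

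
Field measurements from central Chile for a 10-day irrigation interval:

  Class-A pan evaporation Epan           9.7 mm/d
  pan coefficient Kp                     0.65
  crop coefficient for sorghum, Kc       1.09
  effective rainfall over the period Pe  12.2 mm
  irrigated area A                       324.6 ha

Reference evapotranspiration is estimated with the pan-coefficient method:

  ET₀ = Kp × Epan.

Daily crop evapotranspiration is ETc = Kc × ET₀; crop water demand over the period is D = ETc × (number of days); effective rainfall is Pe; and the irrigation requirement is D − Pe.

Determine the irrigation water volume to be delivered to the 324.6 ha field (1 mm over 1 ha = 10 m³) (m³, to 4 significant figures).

183500 m³

ET₀ = 0.65 × 9.7 = 6.3050 mm/d
ETc = Kc × ET₀ = 1.09 × 6.3050 = 6.8725 mm/d
Crop demand D = ETc × 10 d = 6.8725 × 10 = 68.725 mm
D − Pe = 68.725 − 12.2 = 56.525 mm
Volume = 56.525 mm × 324.6 ha × 10 = 183480.2 m³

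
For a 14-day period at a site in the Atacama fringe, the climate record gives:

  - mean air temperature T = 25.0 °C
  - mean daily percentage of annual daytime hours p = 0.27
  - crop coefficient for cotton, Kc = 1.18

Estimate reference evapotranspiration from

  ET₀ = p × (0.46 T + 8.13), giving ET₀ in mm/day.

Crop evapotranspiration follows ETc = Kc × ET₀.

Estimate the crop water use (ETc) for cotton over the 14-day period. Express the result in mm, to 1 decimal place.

87.6 mm

ET₀ = 0.27 × (0.46 × 25.0 + 8.13) = 0.27 × 19.630 = 5.3001 mm/d
ETc = Kc × ET₀ = 1.18 × 5.3001 = 6.2541 mm/d
Over 14 days: 6.2541 × 14 = 87.557 mm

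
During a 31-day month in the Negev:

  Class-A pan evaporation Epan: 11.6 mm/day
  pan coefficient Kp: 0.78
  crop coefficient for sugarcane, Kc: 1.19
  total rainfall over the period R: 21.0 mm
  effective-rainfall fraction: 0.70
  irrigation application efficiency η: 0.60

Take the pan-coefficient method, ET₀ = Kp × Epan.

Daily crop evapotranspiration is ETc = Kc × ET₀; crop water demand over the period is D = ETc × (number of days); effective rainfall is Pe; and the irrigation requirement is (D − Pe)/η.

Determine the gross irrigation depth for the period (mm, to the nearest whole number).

532 mm

ET₀ = 0.78 × 11.6 = 9.0480 mm/d
ETc = Kc × ET₀ = 1.19 × 9.0480 = 10.7671 mm/d
Crop demand D = ETc × 31 d = 10.7671 × 31 = 333.780 mm
Pe = 0.70 × 21.0 = 14.700 mm
D − Pe = 333.780 − 14.700 = 319.080 mm
Gross irrigation = 319.080 / 0.60 = 531.800 mm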